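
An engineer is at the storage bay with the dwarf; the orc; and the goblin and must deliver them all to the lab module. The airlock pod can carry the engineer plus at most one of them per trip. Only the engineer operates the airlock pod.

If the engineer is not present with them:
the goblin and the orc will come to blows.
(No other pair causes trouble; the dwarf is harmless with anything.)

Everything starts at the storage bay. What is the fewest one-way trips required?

Counting alone: the engineer can take at most 1 across per trip to the lab module, so moving all 3 needs at least 3 loaded trips out, with a return between consecutive ones — at least 5 crossings.
The plan below uses exactly 5 crossings, so it is optimal:
1. Engineer goes to the lab module with the orc.  [the storage bay: the dwarf, the goblin | the lab module: the orc]
2. Engineer goes back to the storage bay alone.  [the storage bay: the dwarf, the goblin | the lab module: the orc]
3. Engineer goes to the lab module with the dwarf.  [the storage bay: the goblin | the lab module: the dwarf, the orc]
4. Engineer goes back to the storage bay alone.  [the storage bay: the goblin | the lab module: the dwarf, the orc]
5. Engineer goes to the lab module with the goblin.  [the storage bay: — | the lab module: the dwarf, the goblin, the orc]

5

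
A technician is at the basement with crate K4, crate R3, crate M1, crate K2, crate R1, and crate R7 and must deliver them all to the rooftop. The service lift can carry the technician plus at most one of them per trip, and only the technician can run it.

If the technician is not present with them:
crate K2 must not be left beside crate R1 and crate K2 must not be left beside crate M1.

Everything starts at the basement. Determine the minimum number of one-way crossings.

13

Counting alone: the technician can take at most 1 across per trip to the rooftop, so moving all 6 needs at least 6 loaded trips out, with a return between consecutive ones — at least 11 crossings.
The safety rule pushes this higher. Following every safe sequence of crossings, the most of the 6 that can be at the rooftop as the service lift arrives there on crossing 11 is 5 — never all 6.
So no plan with fewer than 13 crossings exists, and this one achieves 13:
1. Technician goes to the rooftop with crate K2.
2. Technician goes back to the basement alone.
3. Technician goes to the rooftop with crate K4.
4. Technician goes back to the basement alone.
5. Technician goes to the rooftop with crate R3.
6. Technician goes back to the basement alone.
7. Technician goes to the rooftop with crate M1.
8. Technician goes back to the basement with crate K2.
9. Technician goes to the rooftop with crate R1.
10. Technician goes back to the basement alone.
11. Technician goes to the rooftop with crate R7.
12. Technician goes back to the basement alone.
13. Technician goes to the rooftop with crate K2.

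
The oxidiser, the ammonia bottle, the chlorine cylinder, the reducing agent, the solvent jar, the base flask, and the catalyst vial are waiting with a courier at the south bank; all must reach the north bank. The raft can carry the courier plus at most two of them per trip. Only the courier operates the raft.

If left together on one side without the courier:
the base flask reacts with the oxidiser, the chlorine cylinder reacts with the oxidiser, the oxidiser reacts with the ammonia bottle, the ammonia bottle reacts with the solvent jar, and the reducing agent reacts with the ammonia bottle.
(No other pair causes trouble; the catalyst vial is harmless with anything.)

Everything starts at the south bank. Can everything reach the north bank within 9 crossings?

Yes — this plan uses 9 crossings (≤ 9):
1. Courier goes to the north bank with the ammonia bottle and the oxidiser.  [the south bank: the base flask, the catalyst vial, the chlorine cylinder, the reducing agent, the solvent jar | the north bank: the ammonia bottle, the oxidiser]
2. Courier goes back to the south bank with the oxidiser.  [the south bank: the base flask, the catalyst vial, the chlorine cylinder, the oxidiser, the reducing agent, the solvent jar | the north bank: the ammonia bottle]
3. Courier goes to the north bank with the chlorine cylinder and the oxidiser.  [the south bank: the base flask, the catalyst vial, the reducing agent, the solvent jar | the north bank: the ammonia bottle, the chlorine cylinder, the oxidiser]
4. Courier goes back to the south bank with the oxidiser.  [the south bank: the base flask, the catalyst vial, the oxidiser, the reducing agent, the solvent jar | the north bank: the ammonia bottle, the chlorine cylinder]
5. Courier goes to the north bank with the base flask and the catalyst vial.  [the south bank: the oxidiser, the reducing agent, the solvent jar | the north bank: the ammonia bottle, the base flask, the catalyst vial, the chlorine cylinder]
6. Courier goes back to the south bank alone.  [the south bank: the oxidiser, the reducing agent, the solvent jar | the north bank: the ammonia bottle, the base flask, the catalyst vial, the chlorine cylinder]
7. Courier goes to the north bank with the reducing agent and the solvent jar.  [the south bank: the oxidiser | the north bank: the ammonia bottle, the base flask, the catalyst vial, the chlorine cylinder, the reducing agent, the solvent jar]
8. Courier goes back to the south bank with the ammonia bottle.  [the south bank: the ammonia bottle, the oxidiser | the north bank: the base flask, the catalyst vial, the chlorine cylinder, the reducing agent, the solvent jar]
9. Courier goes to the north bank with the ammonia bottle and the oxidiser.  [the south bank: — | the north bank: the ammonia bottle, the base flask, the catalyst vial, the chlorine cylinder, the oxidiser, the reducing agent, the solvent jar]

Yes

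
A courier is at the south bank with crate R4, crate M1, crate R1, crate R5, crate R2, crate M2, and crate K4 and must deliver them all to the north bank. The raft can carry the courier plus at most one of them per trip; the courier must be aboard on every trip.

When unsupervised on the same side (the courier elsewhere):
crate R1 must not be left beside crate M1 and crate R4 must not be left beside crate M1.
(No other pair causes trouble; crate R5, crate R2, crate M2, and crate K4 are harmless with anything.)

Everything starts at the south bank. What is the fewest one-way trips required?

15

Counting alone: the courier can take at most 1 across per trip to the north bank, so moving all 7 needs at least 7 loaded trips out, with a return between consecutive ones — at least 13 crossings.
The safety rule pushes this higher. Following every safe sequence of crossings, the most of the 7 that can be at the north bank as the raft arrives there on crossing 13 is 6 — never all 7.
So no plan with fewer than 15 crossings exists, and this one achieves 15:
1. Courier goes to the north bank with crate M1.
2. Courier goes back to the south bank alone.
3. Courier goes to the north bank with crate R4.
4. Courier goes back to the south bank with crate M1.
5. Courier goes to the north bank with crate R1.
6. Courier goes back to the south bank alone.
7. Courier goes to the north bank with crate R5.
8. Courier goes back to the south bank alone.
9. Courier goes to the north bank with crate R2.
10. Courier goes back to the south bank alone.
11. Courier goes to the north bank with crate M2.
12. Courier goes back to the south bank alone.
13. Courier goes to the north bank with crate K4.
14. Courier goes back to the south bank alone.
15. Courier goes to the north bank with crate M1.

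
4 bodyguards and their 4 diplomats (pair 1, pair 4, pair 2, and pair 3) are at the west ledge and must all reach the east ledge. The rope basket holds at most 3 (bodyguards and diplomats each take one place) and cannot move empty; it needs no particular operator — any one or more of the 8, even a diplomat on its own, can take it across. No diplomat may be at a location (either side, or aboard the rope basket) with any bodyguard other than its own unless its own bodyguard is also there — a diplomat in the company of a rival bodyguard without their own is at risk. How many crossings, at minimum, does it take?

Counting alone: each trip to the east ledge takes at most 3 across and each return brings at least 1 back, so after t trips out (and t−1 returns) at most 3t − (t−1) of the 8 are across; that first reaches 8 at t = 4, so at least 7 crossings are needed.
The safety rule pushes this higher. Following every safe sequence of crossings, the most of the 8 that can be at the east ledge as the rope basket arrives there on crossing 7 is 7 — never all 8.
So no plan with fewer than 9 crossings exists, and this one achieves 9:
1. bodyguard 1 and diplomat 1 cross → the east ledge.
2. bodyguard 1 crosses ← the west ledge.
3. bodyguard 1, bodyguard 4, and diplomat 4 cross → the east ledge.
4. bodyguard 1 and diplomat 1 cross ← the west ledge.
5. bodyguard 1, bodyguard 2, and bodyguard 3 cross → the east ledge.
6. diplomat 4 crosses ← the west ledge.
7. diplomat 1 and diplomat 4 cross → the east ledge.
8. diplomat 1 crosses ← the west ledge.
9. diplomat 1, diplomat 2, and diplomat 3 cross → the east ledge.

9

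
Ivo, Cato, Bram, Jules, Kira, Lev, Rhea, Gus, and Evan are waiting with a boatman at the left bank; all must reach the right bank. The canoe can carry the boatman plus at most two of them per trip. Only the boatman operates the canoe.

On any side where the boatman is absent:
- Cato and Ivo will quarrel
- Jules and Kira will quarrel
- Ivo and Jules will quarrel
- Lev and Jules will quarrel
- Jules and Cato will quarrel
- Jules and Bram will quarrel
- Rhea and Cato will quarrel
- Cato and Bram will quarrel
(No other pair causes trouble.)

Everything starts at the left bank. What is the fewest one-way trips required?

15

Counting alone: the boatman can take at most 2 across per trip to the right bank, so moving all 9 needs at least 5 loaded trips out, with a return between consecutive ones — at least 9 crossings.
The safety rule pushes this higher. Following every safe sequence of crossings, the most of the 9 that can be at the right bank as the canoe arrives there on crossings 9, 11, 13 is 6, 7, 8 respectively — never all 9.
So no plan with fewer than 15 crossings exists, and this one achieves 15:
1. Boatman goes to the right bank with Cato and Jules.  [the left bank: Bram, Evan, Gus, Ivo, Kira, Lev, Rhea | the right bank: Cato, Jules]
2. Boatman goes back to the left bank with Cato.  [the left bank: Bram, Cato, Evan, Gus, Ivo, Kira, Lev, Rhea | the right bank: Jules]
3. Boatman goes to the right bank with Cato and Kira.  [the left bank: Bram, Evan, Gus, Ivo, Lev, Rhea | the right bank: Cato, Jules, Kira]
4. Boatman goes back to the left bank with Jules.  [the left bank: Bram, Evan, Gus, Ivo, Jules, Lev, Rhea | the right bank: Cato, Kira]
5. Boatman goes to the right bank with Jules and Lev.  [the left bank: Bram, Evan, Gus, Ivo, Rhea | the right bank: Cato, Jules, Kira, Lev]
6. Boatman goes back to the left bank with Jules.  [the left bank: Bram, Evan, Gus, Ivo, Jules, Rhea | the right bank: Cato, Kira, Lev]
7. Boatman goes to the right bank with Bram and Ivo.  [the left bank: Evan, Gus, Jules, Rhea | the right bank: Bram, Cato, Ivo, Kira, Lev]
8. Boatman goes back to the left bank with Cato.  [the left bank: Cato, Evan, Gus, Jules, Rhea | the right bank: Bram, Ivo, Kira, Lev]
9. Boatman goes to the right bank with Cato and Rhea.  [the left bank: Evan, Gus, Jules | the right bank: Bram, Cato, Ivo, Kira, Lev, Rhea]
10. Boatman goes back to the left bank with Cato.  [the left bank: Cato, Evan, Gus, Jules | the right bank: Bram, Ivo, Kira, Lev, Rhea]
11. Boatman goes to the right bank with Cato and Gus.  [the left bank: Evan, Jules | the right bank: Bram, Cato, Gus, Ivo, Kira, Lev, Rhea]
12. Boatman goes back to the left bank with Cato.  [the left bank: Cato, Evan, Jules | the right bank: Bram, Gus, Ivo, Kira, Lev, Rhea]
13. Boatman goes to the right bank with Cato and Evan.  [the left bank: Jules | the right bank: Bram, Cato, Evan, Gus, Ivo, Kira, Lev, Rhea]
14. Boatman goes back to the left bank with Cato.  [the left bank: Cato, Jules | the right bank: Bram, Evan, Gus, Ivo, Kira, Lev, Rhea]
15. Boatman goes to the right bank with Cato and Jules.  [the left bank: — | the right bank: Bram, Cato, Evan, Gus, Ivo, Jules, Kira, Lev, Rhea]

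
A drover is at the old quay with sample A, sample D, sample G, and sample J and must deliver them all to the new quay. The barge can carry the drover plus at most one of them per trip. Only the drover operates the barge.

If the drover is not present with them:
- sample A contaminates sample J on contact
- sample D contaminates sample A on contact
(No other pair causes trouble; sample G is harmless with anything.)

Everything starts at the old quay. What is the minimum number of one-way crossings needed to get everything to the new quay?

9

Counting alone: the drover can take at most 1 across per trip to the new quay, so moving all 4 needs at least 4 loaded trips out, with a return between consecutive ones — at least 7 crossings.
The safety rule pushes this higher. Following every safe sequence of crossings, the most of the 4 that can be at the new quay as the barge arrives there on crossing 7 is 3 — never all 4.
So no plan with fewer than 9 crossings exists, and this one achieves 9:
1. Drover goes to the new quay with sample A.  [the old quay: sample D, sample G, sample J | the new quay: sample A]
2. Drover goes back to the old quay alone.  [the old quay: sample D, sample G, sample J | the new quay: sample A]
3. Drover goes to the new quay with sample D.  [the old quay: sample G, sample J | the new quay: sample A, sample D]
4. Drover goes back to the old quay with sample A.  [the old quay: sample A, sample G, sample J | the new quay: sample D]
5. Drover goes to the new quay with sample J.  [the old quay: sample A, sample G | the new quay: sample D, sample J]
6. Drover goes back to the old quay alone.  [the old quay: sample A, sample G | the new quay: sample D, sample J]
7. Drover goes to the new quay with sample G.  [the old quay: sample A | the new quay: sample D, sample G, sample J]
8. Drover goes back to the old quay alone.  [the old quay: sample A | the new quay: sample D, sample G, sample J]
9. Drover goes to the new quay with sample A.  [the old quay: — | the new quay: sample A, sample D, sample G, sample J]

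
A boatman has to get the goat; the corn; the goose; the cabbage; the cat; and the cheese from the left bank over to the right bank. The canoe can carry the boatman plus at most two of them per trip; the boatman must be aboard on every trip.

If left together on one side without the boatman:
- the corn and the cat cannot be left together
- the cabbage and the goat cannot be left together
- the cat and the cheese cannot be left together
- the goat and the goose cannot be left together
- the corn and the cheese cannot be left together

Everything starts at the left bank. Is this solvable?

Whatever the first load, the items left behind include a forbidden pair without the boatman. No opening move is safe, so no plan exists.

No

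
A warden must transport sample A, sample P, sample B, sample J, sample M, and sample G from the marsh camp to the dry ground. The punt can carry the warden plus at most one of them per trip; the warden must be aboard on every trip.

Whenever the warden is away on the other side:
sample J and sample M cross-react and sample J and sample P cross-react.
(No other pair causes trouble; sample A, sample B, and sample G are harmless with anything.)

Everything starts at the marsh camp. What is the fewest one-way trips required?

Counting alone: the warden can take at most 1 across per trip to the dry ground, so moving all 6 needs at least 6 loaded trips out, with a return between consecutive ones — at least 11 crossings.
The safety rule pushes this higher. Following every safe sequence of crossings, the most of the 6 that can be at the dry ground as the punt arrives there on crossing 11 is 5 — never all 6.
So no plan with fewer than 13 crossings exists, and this one achieves 13:
1. Warden goes to the dry ground with sample J.  [the marsh camp: sample A, sample B, sample G, sample M, sample P | the dry ground: sample J]
2. Warden goes back to the marsh camp alone.  [the marsh camp: sample A, sample B, sample G, sample M, sample P | the dry ground: sample J]
3. Warden goes to the dry ground with sample A.  [the marsh camp: sample B, sample G, sample M, sample P | the dry ground: sample A, sample J]
4. Warden goes back to the marsh camp alone.  [the marsh camp: sample B, sample G, sample M, sample P | the dry ground: sample A, sample J]
5. Warden goes to the dry ground with sample P.  [the marsh camp: sample B, sample G, sample M | the dry ground: sample A, sample J, sample P]
6. Warden goes back to the marsh camp with sample J.  [the marsh camp: sample B, sample G, sample J, sample M | the dry ground: sample A, sample P]
7. Warden goes to the dry ground with sample M.  [the marsh camp: sample B, sample G, sample J | the dry ground: sample A, sample M, sample P]
8. Warden goes back to the marsh camp alone.  [the marsh camp: sample B, sample G, sample J | the dry ground: sample A, sample M, sample P]
9. Warden goes to the dry ground with sample B.  [the marsh camp: sample G, sample J | the dry ground: sample A, sample B, sample M, sample P]
10. Warden goes back to the marsh camp alone.  [the marsh camp: sample G, sample J | the dry ground: sample A, sample B, sample M, sample P]
11. Warden goes to the dry ground with sample G.  [the marsh camp: sample J | the dry ground: sample A, sample B, sample G, sample M, sample P]
12. Warden goes back to the marsh camp alone.  [the marsh camp: sample J | the dry ground: sample A, sample B, sample G, sample M, sample P]
13. Warden goes to the dry ground with sample J.  [the marsh camp: — | the dry ground: sample A, sample B, sample G, sample J, sample M, sample P]

13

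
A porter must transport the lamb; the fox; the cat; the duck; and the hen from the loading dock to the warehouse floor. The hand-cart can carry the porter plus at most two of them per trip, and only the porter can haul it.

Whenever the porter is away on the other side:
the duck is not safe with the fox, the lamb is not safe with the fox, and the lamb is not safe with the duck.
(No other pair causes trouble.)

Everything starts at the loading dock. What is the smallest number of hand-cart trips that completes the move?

7

Counting alone: the porter can take at most 2 across per trip to the warehouse floor, so moving all 5 needs at least 3 loaded trips out, with a return between consecutive ones — at least 5 crossings.
The safety rule pushes this higher. Following every safe sequence of crossings, the most of the 5 that can be at the warehouse floor as the hand-cart arrives there on crossing 5 is 4 — never all 5.
So no plan with fewer than 7 crossings exists, and this one achieves 7:
1. Porter goes to the warehouse floor with the fox and the lamb.
2. Porter goes back to the loading dock with the lamb.
3. Porter goes to the warehouse floor with the cat and the lamb.
4. Porter goes back to the loading dock with the lamb.
5. Porter goes to the warehouse floor with the hen and the lamb.
6. Porter goes back to the loading dock with the lamb.
7. Porter goes to the warehouse floor with the duck and the lamb.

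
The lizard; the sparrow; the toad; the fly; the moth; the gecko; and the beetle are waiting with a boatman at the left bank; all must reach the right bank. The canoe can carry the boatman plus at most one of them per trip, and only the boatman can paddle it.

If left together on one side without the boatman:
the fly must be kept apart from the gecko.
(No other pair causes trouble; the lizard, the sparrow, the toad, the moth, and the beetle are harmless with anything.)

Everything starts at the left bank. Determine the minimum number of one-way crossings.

13

Counting alone: the boatman can take at most 1 across per trip to the right bank, so moving all 7 needs at least 7 loaded trips out, with a return between consecutive ones — at least 13 crossings.
The plan below uses exactly 13 crossings, so it is optimal:
1. Boatman goes to the right bank with the fly.
2. Boatman goes back to the left bank alone.
3. Boatman goes to the right bank with the lizard.
4. Boatman goes back to the left bank alone.
5. Boatman goes to the right bank with the sparrow.
6. Boatman goes back to the left bank alone.
7. Boatman goes to the right bank with the toad.
8. Boatman goes back to the left bank alone.
9. Boatman goes to the right bank with the moth.
10. Boatman goes back to the left bank alone.
11. Boatman goes to the right bank with the beetle.
12. Boatman goes back to the left bank alone.
13. Boatman goes to the right bank with the gecko.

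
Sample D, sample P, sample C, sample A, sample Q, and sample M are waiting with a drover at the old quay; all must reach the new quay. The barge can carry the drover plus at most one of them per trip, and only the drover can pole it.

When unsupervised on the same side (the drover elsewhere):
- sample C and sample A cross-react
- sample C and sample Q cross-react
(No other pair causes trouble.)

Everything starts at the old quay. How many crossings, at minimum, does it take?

13

Counting alone: the drover can take at most 1 across per trip to the new quay, so moving all 6 needs at least 6 loaded trips out, with a return between consecutive ones — at least 11 crossings.
The safety rule pushes this higher. Following every safe sequence of crossings, the most of the 6 that can be at the new quay as the barge arrives there on crossing 11 is 5 — never all 6.
So no plan with fewer than 13 crossings exists, and this one achieves 13:
1. Drover goes to the new quay with sample C.
2. Drover goes back to the old quay alone.
3. Drover goes to the new quay with sample D.
4. Drover goes back to the old quay alone.
5. Drover goes to the new quay with sample P.
6. Drover goes back to the old quay alone.
7. Drover goes to the new quay with sample A.
8. Drover goes back to the old quay with sample C.
9. Drover goes to the new quay with sample Q.
10. Drover goes back to the old quay alone.
11. Drover goes to the new quay with sample M.
12. Drover goes back to the old quay alone.
13. Drover goes to the new quay with sample C.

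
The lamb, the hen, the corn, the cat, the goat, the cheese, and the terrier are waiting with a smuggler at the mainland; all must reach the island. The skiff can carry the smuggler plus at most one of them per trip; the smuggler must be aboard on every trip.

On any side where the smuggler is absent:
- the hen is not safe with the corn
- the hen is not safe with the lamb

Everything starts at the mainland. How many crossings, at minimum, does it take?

15

Counting alone: the smuggler can take at most 1 across per trip to the island, so moving all 7 needs at least 7 loaded trips out, with a return between consecutive ones — at least 13 crossings.
The safety rule pushes this higher. Following every safe sequence of crossings, the most of the 7 that can be at the island as the skiff arrives there on crossing 13 is 6 — never all 7.
So no plan with fewer than 15 crossings exists, and this one achieves 15:
1. Smuggler goes to the island with the hen.  [the mainland: the cat, the cheese, the corn, the goat, the lamb, the terrier | the island: the hen]
2. Smuggler goes back to the mainland alone.  [the mainland: the cat, the cheese, the corn, the goat, the lamb, the terrier | the island: the hen]
3. Smuggler goes to the island with the lamb.  [the mainland: the cat, the cheese, the corn, the goat, the terrier | the island: the hen, the lamb]
4. Smuggler goes back to the mainland with the hen.  [the mainland: the cat, the cheese, the corn, the goat, the hen, the terrier | the island: the lamb]
5. Smuggler goes to the island with the corn.  [the mainland: the cat, the cheese, the goat, the hen, the terrier | the island: the corn, the lamb]
6. Smuggler goes back to the mainland alone.  [the mainland: the cat, the cheese, the goat, the hen, the terrier | the island: the corn, the lamb]
7. Smuggler goes to the island with the cat.  [the mainland: the cheese, the goat, the hen, the terrier | the island: the cat, the corn, the lamb]
8. Smuggler goes back to the mainland alone.  [the mainland: the cheese, the goat, the hen, the terrier | the island: the cat, the corn, the lamb]
9. Smuggler goes to the island with the goat.  [the mainland: the cheese, the hen, the terrier | the island: the cat, the corn, the goat, the lamb]
10. Smuggler goes back to the mainland alone.  [the mainland: the cheese, the hen, the terrier | the island: the cat, the corn, the goat, the lamb]
11. Smuggler goes to the island with the cheese.  [the mainland: the hen, the terrier | the island: the cat, the cheese, the corn, the goat, the lamb]
12. Smuggler goes back to the mainland alone.  [the mainland: the hen, the terrier | the island: the cat, the cheese, the corn, the goat, the lamb]
13. Smuggler goes to the island with the terrier.  [the mainland: the hen | the island: the cat, the cheese, the corn, the goat, the lamb, the terrier]
14. Smuggler goes back to the mainland alone.  [the mainland: the hen | the island: the cat, the cheese, the corn, the goat, the lamb, the terrier]
15. Smuggler goes to the island with the hen.  [the mainland: — | the island: the cat, the cheese, the corn, the goat, the hen, the lamb, the terrier]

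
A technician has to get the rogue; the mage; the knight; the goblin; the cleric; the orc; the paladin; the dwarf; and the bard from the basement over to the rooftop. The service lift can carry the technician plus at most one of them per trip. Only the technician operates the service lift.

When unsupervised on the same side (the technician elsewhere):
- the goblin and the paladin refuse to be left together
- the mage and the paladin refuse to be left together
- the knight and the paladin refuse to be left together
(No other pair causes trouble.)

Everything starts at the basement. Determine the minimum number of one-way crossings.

Following every safe sequence of crossings from the start, the most of the 9 that can be at the rooftop as the service lift arrives there on crossings 1, 3, 5, 7, 9, 11, 13 is 1, 2, 3, 4, 5, 6, 7 respectively; the best ever achieved is 7 of 9.
From crossing 15 on, no configuration arises that was not already reachable earlier: only 288 distinct safe configurations (who is on which side, and where the service lift is) can ever be reached, none of them has everyone across, and every continuation just revisits them. So no valid plan exists.

impossible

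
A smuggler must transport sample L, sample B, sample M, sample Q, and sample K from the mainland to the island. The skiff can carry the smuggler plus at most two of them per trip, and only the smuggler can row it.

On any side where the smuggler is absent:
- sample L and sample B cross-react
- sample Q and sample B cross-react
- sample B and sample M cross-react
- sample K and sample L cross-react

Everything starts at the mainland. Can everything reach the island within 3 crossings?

Counting alone: the smuggler can take at most 2 across per trip to the island, so moving all 5 needs at least 3 loaded trips out, with a return between consecutive ones — at least 5 crossings.
Since 3 < 5, 3 crossings cannot be enough. (The shortest complete plan in fact takes 5:)
1. Smuggler goes to the island with sample B and sample L.
2. Smuggler goes back to the mainland with sample B.
3. Smuggler goes to the island with sample M and sample Q.
4. Smuggler goes back to the mainland alone.
5. Smuggler goes to the island with sample B and sample K.

No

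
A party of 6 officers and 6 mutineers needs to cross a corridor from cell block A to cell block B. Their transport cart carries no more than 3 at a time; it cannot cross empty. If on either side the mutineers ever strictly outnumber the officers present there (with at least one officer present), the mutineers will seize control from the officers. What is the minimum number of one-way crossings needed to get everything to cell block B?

impossible

Following every safe sequence of crossings from the start, the most of the 12 that can be at cell block B as the transport cart arrives there on crossings 1, 3, 5 is 3, 5, 6 respectively; the best ever achieved is 6 of 12.
From crossing 7 on, no configuration arises that was not already reachable earlier: only 17 distinct safe configurations (who is on which side, and where the transport cart is) can ever be reached, none of them has everyone across, and every continuation just revisits them. They are: 0 officers + 0 mutineers across (transport cart back at the start); 0 officers + 1 mutineer across (transport cart there); 0 officers + 1 mutineer across (transport cart back at the start); 0 officers + 2 mutineers across (transport cart there); 0 officers + 2 mutineers across (transport cart back at the start); 0 officers + 3 mutineers across (transport cart there); 0 officers + 3 mutineers across (transport cart back at the start); 0 officers + 4 mutineers across (transport cart there); 0 officers + 4 mutineers across (transport cart back at the start); 0 officers + 5 mutineers across (transport cart there); 0 officers + 5 mutineers across (transport cart back at the start); 0 officers + 6 mutineers across (transport cart there); 1 officer + 1 mutineer across (transport cart there); 1 officer + 1 mutineer across (transport cart back at the start); 2 officers + 2 mutineers across (transport cart there); 2 officers + 2 mutineers across (transport cart back at the start); 3 officers + 3 mutineers across (transport cart there). So no valid plan exists.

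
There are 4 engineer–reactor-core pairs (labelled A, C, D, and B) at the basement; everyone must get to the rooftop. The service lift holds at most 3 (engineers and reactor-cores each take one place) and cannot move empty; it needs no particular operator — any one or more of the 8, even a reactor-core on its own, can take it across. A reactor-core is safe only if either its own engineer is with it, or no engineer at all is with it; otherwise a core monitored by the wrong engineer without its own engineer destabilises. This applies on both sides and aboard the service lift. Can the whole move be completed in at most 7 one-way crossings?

No

Counting alone: each trip to the rooftop takes at most 3 across and each return brings at least 1 back, so after t trips out (and t−1 returns) at most 3t − (t−1) of the 8 are across; that first reaches 8 at t = 4, so at least 7 crossings are needed.
The safety rule pushes this higher. Following every safe sequence of crossings, the most of the 8 that can be at the rooftop as the service lift arrives there on crossing 7 is 7 — never all 8.
So the move cannot be finished within 7 crossings. (The shortest complete plan takes 9:)
1. engineer A and reactor-core A cross → the rooftop.
2. engineer A crosses ← the basement.
3. engineer A, engineer C, and reactor-core C cross → the rooftop.
4. engineer A and reactor-core A cross ← the basement.
5. engineer A, engineer B, and engineer D cross → the rooftop.
6. reactor-core C crosses ← the basement.
7. reactor-core A and reactor-core C cross → the rooftop.
8. reactor-core A crosses ← the basement.
9. reactor-core A, reactor-core B, and reactor-core D cross → the rooftop.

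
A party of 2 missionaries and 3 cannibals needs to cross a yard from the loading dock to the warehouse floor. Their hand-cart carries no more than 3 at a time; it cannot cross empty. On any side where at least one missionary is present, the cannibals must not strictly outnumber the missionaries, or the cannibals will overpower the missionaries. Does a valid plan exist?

No

The cannibals already outnumber the missionaries at the loading dock before anyone moves, so the starting position itself is disallowed.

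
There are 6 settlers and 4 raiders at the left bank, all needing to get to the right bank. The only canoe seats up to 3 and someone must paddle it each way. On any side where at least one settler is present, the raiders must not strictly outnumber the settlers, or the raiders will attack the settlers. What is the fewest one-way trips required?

Counting alone: each trip to the right bank takes at most 3 across and each return brings at least 1 back, so after t trips out (and t−1 returns) at most 3t − (t−1) of the 10 are across; that first reaches 10 at t = 5, so at least 9 crossings are needed.
The plan below uses exactly 9 crossings, so it is optimal:
1. 2 raiders → the right bank.  (the left bank: 6S 2R; the right bank: 0S 2R)
2. 1 raider ← the left bank.  (the left bank: 6S 3R; the right bank: 0S 1R)
3. 3 raiders → the right bank.  (the left bank: 6S 0R; the right bank: 0S 4R)
4. 1 raider ← the left bank.  (the left bank: 6S 1R; the right bank: 0S 3R)
5. 3 settlers → the right bank.  (the left bank: 3S 1R; the right bank: 3S 3R)
6. 1 raider ← the left bank.  (the left bank: 3S 2R; the right bank: 3S 2R)
7. 1 settler and 2 raiders → the right bank.  (the left bank: 2S 0R; the right bank: 4S 4R)
8. 1 raider ← the left bank.  (the left bank: 2S 1R; the right bank: 4S 3R)
9. 2 settlers and 1 raider → the right bank.  (the left bank: 0S 0R; the right bank: 6S 4R)

9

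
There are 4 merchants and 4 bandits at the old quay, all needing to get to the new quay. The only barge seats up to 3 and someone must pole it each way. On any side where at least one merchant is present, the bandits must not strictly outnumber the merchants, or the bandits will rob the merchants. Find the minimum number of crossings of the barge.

9

Counting alone: each trip to the new quay takes at most 3 across and each return brings at least 1 back, so after t trips out (and t−1 returns) at most 3t − (t−1) of the 8 are across; that first reaches 8 at t = 4, so at least 7 crossings are needed.
The safety rule pushes this higher. Following every safe sequence of crossings, the most of the 8 that can be at the new quay as the barge arrives there on crossing 7 is 7 — never all 8.
So no plan with fewer than 9 crossings exists, and this one achieves 9:
1. 2 bandits → the new quay.  (the old quay: 4M 2B; the new quay: 0M 2B)
2. 1 bandit ← the old quay.  (the old quay: 4M 3B; the new quay: 0M 1B)
3. 3 bandits → the new quay.  (the old quay: 4M 0B; the new quay: 0M 4B)
4. 1 bandit ← the old quay.  (the old quay: 4M 1B; the new quay: 0M 3B)
5. 3 merchants → the new quay.  (the old quay: 1M 1B; the new quay: 3M 3B)
6. 1 merchant and 1 bandit ← the old quay.  (the old quay: 2M 2B; the new quay: 2M 2B)
7. 2 merchants → the new quay.  (the old quay: 0M 2B; the new quay: 4M 2B)
8. 1 bandit ← the old quay.  (the old quay: 0M 3B; the new quay: 4M 1B)
9. 3 bandits → the new quay.  (the old quay: 0M 0B; the new quay: 4M 4B)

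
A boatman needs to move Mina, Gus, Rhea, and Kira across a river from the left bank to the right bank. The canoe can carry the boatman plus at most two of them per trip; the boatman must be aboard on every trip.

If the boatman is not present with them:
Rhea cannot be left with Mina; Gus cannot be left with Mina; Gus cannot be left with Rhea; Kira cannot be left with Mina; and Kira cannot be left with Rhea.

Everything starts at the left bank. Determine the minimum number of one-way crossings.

5

Counting alone: the boatman can take at most 2 across per trip to the right bank, so moving all 4 needs at least 2 loaded trips out, with a return between consecutive ones — at least 3 crossings.
The safety rule pushes this higher. Following every safe sequence of crossings, the most of the 4 that can be at the right bank as the canoe arrives there on crossing 3 is 3 — never all 4.
So no plan with fewer than 5 crossings exists, and this one achieves 5:
1. Boatman goes to the right bank with Mina and Rhea.  [the left bank: Gus, Kira | the right bank: Mina, Rhea]
2. Boatman goes back to the left bank with Mina.  [the left bank: Gus, Kira, Mina | the right bank: Rhea]
3. Boatman goes to the right bank with Gus and Kira.  [the left bank: Mina | the right bank: Gus, Kira, Rhea]
4. Boatman goes back to the left bank with Rhea.  [the left bank: Mina, Rhea | the right bank: Gus, Kira]
5. Boatman goes to the right bank with Mina and Rhea.  [the left bank: — | the right bank: Gus, Kira, Mina, Rhea]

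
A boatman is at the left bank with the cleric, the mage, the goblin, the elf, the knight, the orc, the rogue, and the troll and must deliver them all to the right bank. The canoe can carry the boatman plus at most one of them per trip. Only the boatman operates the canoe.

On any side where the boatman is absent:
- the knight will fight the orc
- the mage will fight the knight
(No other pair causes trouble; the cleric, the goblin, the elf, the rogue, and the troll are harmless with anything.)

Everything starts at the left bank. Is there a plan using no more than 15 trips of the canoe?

No

Counting alone: the boatman can take at most 1 across per trip to the right bank, so moving all 8 needs at least 8 loaded trips out, with a return between consecutive ones — at least 15 crossings.
The safety rule pushes this higher. Following every safe sequence of crossings, the most of the 8 that can be at the right bank as the canoe arrives there on crossing 15 is 7 — never all 8.
So the move cannot be finished within 15 crossings. (The shortest complete plan takes 17:)
1. Boatman goes to the right bank with the knight.  [the left bank: the cleric, the elf, the goblin, the mage, the orc, the rogue, the troll | the right bank: the knight]
2. Boatman goes back to the left bank alone.  [the left bank: the cleric, the elf, the goblin, the mage, the orc, the rogue, the troll | the right bank: the knight]
3. Boatman goes to the right bank with the cleric.  [the left bank: the elf, the goblin, the mage, the orc, the rogue, the troll | the right bank: the cleric, the knight]
4. Boatman goes back to the left bank alone.  [the left bank: the elf, the goblin, the mage, the orc, the rogue, the troll | the right bank: the cleric, the knight]
5. Boatman goes to the right bank with the mage.  [the left bank: the elf, the goblin, the orc, the rogue, the troll | the right bank: the cleric, the knight, the mage]
6. Boatman goes back to the left bank with the knight.  [the left bank: the elf, the goblin, the knight, the orc, the rogue, the troll | the right bank: the cleric, the mage]
7. Boatman goes to the right bank with the orc.  [the left bank: the elf, the goblin, the knight, the rogue, the troll | the right bank: the cleric, the mage, the orc]
8. Boatman goes back to the left bank alone.  [the left bank: the elf, the goblin, the knight, the rogue, the troll | the right bank: the cleric, the mage, the orc]
9. Boatman goes to the right bank with the goblin.  [the left bank: the elf, the knight, the rogue, the troll | the right bank: the cleric, the goblin, the mage, the orc]
10. Boatman goes back to the left bank alone.  [the left bank: the elf, the knight, the rogue, the troll | the right bank: the cleric, the goblin, the mage, the orc]
11. Boatman goes to the right bank with the elf.  [the left bank: the knight, the rogue, the troll | the right bank: the cleric, the elf, the goblin, the mage, the orc]
12. Boatman goes back to the left bank alone.  [the left bank: the knight, the rogue, the troll | the right bank: the cleric, the elf, the goblin, the mage, the orc]
13. Boatman goes to the right bank with the rogue.  [the left bank: the knight, the troll | the right bank: the cleric, the elf, the goblin, the mage, the orc, the rogue]
14. Boatman goes back to the left bank alone.  [the left bank: the knight, the troll | the right bank: the cleric, the elf, the goblin, the mage, the orc, the rogue]
15. Boatman goes to the right bank with the troll.  [the left bank: the knight | the right bank: the cleric, the elf, the goblin, the mage, the orc, the rogue, the troll]
16. Boatman goes back to the left bank alone.  [the left bank: the knight | the right bank: the cleric, the elf, the goblin, the mage, the orc, the rogue, the troll]
17. Boatman goes to the right bank with the knight.  [the left bank: — | the right bank: the cleric, the elf, the goblin, the knight, the mage, the orc, the rogue, the troll]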